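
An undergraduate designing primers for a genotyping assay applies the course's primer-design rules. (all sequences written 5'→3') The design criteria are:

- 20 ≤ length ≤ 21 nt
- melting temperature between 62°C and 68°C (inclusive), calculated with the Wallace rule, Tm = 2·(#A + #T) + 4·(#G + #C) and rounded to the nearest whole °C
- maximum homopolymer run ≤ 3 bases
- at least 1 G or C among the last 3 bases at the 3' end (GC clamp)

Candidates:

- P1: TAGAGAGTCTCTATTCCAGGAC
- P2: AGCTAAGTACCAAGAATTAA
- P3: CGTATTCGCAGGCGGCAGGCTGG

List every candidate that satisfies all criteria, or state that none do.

P1 (22 nt, A=6 T=6 G=5 C=5): length 22, outside 20–21 ✗; Tm = 2·12 + 4·10 = 64°C ✓; longest run = 2 ✓; 3' end GAC has 2 G/C ✓ — fails.
P2 (20 nt, A=10 T=4 G=3 C=3): length 20 ✓; Tm = 2·14 + 4·6 = 52°C, outside 62–68°C ✗; longest run = 2 ✓; 3' end TAA has 0 G/C, need ≥1 ✗ — fails.
P3 (23 nt, A=3 T=4 G=10 C=6): length 23, outside 20–21 ✗; Tm = 2·7 + 4·16 = 78°C, outside 62–68°C ✗; longest run = 2 ✓; 3' end TGG has 2 G/C ✓ — fails.

None of the candidates satisfy all criteria.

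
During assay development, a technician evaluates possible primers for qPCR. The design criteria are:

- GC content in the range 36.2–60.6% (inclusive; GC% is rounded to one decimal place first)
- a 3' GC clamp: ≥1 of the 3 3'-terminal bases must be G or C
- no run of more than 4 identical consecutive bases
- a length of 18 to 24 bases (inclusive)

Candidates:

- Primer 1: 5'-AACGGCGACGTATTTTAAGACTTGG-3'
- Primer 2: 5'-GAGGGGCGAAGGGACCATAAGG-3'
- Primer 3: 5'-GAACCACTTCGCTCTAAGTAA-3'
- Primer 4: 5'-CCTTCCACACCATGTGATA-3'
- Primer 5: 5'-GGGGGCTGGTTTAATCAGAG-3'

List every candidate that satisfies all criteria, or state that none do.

Primer 1 (25 nt, A=7 T=7 G=7 C=4): GC 11/25 = 44.0% ✓; 3' end TGG has 2 G/C ✓; longest run = 4 ✓; length 25, outside 18–24 ✗ — fails.
Primer 2 (22 nt, A=7 T=1 G=11 C=3): GC 14/22 = 63.6%, outside 36.2–60.6% ✗; 3' end AGG has 2 G/C ✓; longest run = 4 ✓; length 22 ✓ — fails.
Primer 3 (21 nt, A=7 T=5 G=3 C=6): GC 9/21 = 42.9% ✓; 3' end TAA has 0 G/C, need ≥1 ✗; longest run = 2 ✓; length 21 ✓ — fails.
Primer 4 (19 nt, A=5 T=5 G=2 C=7): GC 9/19 = 47.4% ✓; 3' end ATA has 0 G/C, need ≥1 ✗; longest run = 2 ✓; length 19 ✓ — fails.
Primer 5 (20 nt, A=4 T=5 G=9 C=2): GC 11/20 = 55.0% ✓; 3' end GAG has 2 G/C ✓; longest run = 5, exceeds 4 ✗; length 20 ✓ — fails.

None of the candidates satisfy all criteria.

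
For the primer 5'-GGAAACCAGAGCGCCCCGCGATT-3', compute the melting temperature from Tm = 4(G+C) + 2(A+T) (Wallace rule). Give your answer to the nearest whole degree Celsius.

Base counts: A=6, T=2, G=7, C=8 (length 23).
Tm = 2·(6+2) + 4·(7+8) = 2·8 + 4·15 = 16 + 60 = 76°C.

76°C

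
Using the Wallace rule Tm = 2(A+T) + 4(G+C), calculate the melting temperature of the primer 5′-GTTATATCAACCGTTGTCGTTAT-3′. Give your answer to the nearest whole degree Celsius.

Base counts: A=5, T=10, G=4, C=4 (length 23).
Tm = 2·(5+10) + 4·(4+4) = 2·15 + 4·8 = 30 + 32 = 62°C.

62°C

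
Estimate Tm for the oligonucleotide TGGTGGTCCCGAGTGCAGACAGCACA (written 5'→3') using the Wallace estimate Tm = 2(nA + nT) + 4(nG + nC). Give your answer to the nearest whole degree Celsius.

84°C

Base counts: A=6, T=4, G=9, C=7 (length 26).
Tm = 2·(6+4) + 4·(9+7) = 2·10 + 4·16 = 20 + 64 = 84°C.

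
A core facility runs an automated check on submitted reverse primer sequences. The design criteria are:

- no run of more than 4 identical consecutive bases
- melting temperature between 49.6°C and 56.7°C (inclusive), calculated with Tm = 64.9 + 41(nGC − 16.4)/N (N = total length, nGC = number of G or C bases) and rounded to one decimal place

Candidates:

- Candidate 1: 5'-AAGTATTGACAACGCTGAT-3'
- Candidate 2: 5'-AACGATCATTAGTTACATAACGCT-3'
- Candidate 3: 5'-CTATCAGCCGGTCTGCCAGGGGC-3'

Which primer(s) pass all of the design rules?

Candidate 1 (19 nt, A=7 T=5 G=4 C=3): longest run = 2 ✓; Tm = 64.9 + 41·(7 − 16.4)/19 = 44.6°C, outside 49.6–56.7°C ✗ — fails.
Candidate 2 (24 nt, A=9 T=7 G=3 C=5): longest run = 2 ✓; Tm = 64.9 + 41·(8 − 16.4)/24 = 50.6°C ✓ — passes.
Candidate 3 (23 nt, A=3 T=4 G=8 C=8): longest run = 4 ✓; Tm = 64.9 + 41·(16 − 16.4)/23 = 64.2°C, outside 49.6–56.7°C ✗ — fails.

Candidate 2 only.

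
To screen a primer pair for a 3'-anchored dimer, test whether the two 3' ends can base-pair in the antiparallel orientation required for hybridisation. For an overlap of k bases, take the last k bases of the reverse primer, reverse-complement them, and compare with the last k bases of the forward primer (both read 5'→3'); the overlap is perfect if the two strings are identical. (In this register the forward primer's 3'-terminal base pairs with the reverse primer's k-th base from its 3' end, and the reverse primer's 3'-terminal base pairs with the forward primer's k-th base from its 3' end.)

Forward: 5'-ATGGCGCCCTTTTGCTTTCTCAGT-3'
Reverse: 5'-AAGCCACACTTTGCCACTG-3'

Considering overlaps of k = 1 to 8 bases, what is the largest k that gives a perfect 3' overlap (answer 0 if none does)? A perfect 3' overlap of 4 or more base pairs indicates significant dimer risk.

Longest perfect overlap: 4 complementary base pairs; significant dimer risk (threshold 4).

Last 8 bases (5'→3') — forward …TTCTCAGT, reverse …TGCCACTG.
Reverse complement of the reverse primer's last 8 bases: CAGTGGCA; its first k bases are the reverse complement of the reverse primer's last k bases, so a perfect k-base overlap needs the forward primer's last k bases to equal them.
Comparing (forward last k vs required): k=1: T vs C ✗; k=2: GT vs CA ✗; k=3: AGT vs CAG ✗; k=4: CAGT vs CAGT ✓; k=5: TCAGT vs CAGTG ✗; k=6: CTCAGT vs CAGTGG ✗; k=7: TCTCAGT vs CAGTGGC ✗; k=8: TTCTCAGT vs CAGTGGCA ✗.
Only k = 4 is perfect, so the longest perfect 3' overlap is 4.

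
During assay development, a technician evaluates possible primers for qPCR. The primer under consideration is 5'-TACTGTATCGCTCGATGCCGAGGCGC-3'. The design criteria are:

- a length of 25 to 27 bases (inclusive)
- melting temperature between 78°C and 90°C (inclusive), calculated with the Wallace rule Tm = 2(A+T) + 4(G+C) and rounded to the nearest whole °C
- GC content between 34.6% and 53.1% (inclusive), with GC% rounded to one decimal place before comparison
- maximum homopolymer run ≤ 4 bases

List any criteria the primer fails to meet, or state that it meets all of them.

Base counts: A=4, T=6, G=8, C=8 (length 26).
length: length 26 ✓
Tm: Tm = 2·10 + 4·16 = 84°C ✓
GC content: GC 16/26 = 61.5%, outside 34.6–53.1% ✗
homopolymer run: longest run = 2 ✓

Fails: GC content.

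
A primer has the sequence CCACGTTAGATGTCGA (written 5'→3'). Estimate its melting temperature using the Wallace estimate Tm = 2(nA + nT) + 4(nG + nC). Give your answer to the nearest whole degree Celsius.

Base counts: A=4, T=4, G=4, C=4 (length 16).
Tm = 2·(4+4) + 4·(4+4) = 2·8 + 4·8 = 16 + 32 = 48°C.

48°C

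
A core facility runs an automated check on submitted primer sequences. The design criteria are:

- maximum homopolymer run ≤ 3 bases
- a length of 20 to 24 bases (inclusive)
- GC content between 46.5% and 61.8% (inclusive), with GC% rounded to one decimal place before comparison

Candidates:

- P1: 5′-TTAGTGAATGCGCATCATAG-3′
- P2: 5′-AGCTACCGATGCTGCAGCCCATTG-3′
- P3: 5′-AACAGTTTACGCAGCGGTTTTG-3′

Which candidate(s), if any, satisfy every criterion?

P1 (20 nt, A=6 T=6 G=5 C=3): longest run = 2 ✓; length 20 ✓; GC 8/20 = 40.0%, outside 46.5–61.8% ✗ — fails.
P2 (24 nt, A=5 T=5 G=6 C=8): longest run = 3 ✓; length 24 ✓; GC 14/24 = 58.3% ✓ — passes.
P3 (22 nt, A=5 T=7 G=6 C=4): longest run = 4, exceeds 3 ✗; length 22 ✓; GC 10/22 = 45.5%, outside 46.5–61.8% ✗ — fails.

P2 only.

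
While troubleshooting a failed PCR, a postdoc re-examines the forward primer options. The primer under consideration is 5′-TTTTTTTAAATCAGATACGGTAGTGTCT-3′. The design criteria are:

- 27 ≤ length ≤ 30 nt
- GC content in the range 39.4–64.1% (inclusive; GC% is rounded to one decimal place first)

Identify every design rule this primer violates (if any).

Fails: GC content.

Base counts: A=7, T=13, G=5, C=3 (length 28).
length: length 28 ✓
GC content: GC 8/28 = 28.6%, outside 39.4–64.1% ✗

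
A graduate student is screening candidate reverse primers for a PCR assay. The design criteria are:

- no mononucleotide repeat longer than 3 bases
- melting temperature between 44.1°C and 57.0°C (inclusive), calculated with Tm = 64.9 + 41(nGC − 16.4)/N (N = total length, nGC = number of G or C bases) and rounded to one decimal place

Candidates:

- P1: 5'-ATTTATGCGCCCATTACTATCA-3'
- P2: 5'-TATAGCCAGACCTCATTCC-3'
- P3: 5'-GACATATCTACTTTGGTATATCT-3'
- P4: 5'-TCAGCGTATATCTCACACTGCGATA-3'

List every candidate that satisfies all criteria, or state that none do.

P1, P2, P3 and P4.

P1 (22 nt, A=6 T=8 G=2 C=6): longest run = 3 ✓; Tm = 64.9 + 41·(8 − 16.4)/22 = 49.2°C ✓ — passes.
P2 (19 nt, A=5 T=5 G=2 C=7): longest run = 2 ✓; Tm = 64.9 + 41·(9 − 16.4)/19 = 48.9°C ✓ — passes.
P3 (23 nt, A=6 T=10 G=3 C=4): longest run = 3 ✓; Tm = 64.9 + 41·(7 − 16.4)/23 = 48.1°C ✓ — passes.
P4 (25 nt, A=7 T=7 G=4 C=7): longest run = 1 ✓; Tm = 64.9 + 41·(11 − 16.4)/25 = 56.0°C ✓ — passes.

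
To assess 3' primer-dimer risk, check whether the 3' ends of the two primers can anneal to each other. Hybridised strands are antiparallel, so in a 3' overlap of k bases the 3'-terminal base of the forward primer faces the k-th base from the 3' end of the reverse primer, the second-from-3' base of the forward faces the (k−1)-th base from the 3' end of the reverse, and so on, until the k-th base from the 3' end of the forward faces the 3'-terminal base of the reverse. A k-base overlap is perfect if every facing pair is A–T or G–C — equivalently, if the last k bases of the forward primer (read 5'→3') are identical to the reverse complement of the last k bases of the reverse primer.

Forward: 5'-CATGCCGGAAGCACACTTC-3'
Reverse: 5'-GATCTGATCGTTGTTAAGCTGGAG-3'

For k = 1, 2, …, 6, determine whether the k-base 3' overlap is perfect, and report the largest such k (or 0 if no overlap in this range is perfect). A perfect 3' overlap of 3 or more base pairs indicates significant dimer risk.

Longest perfect overlap: 1 complementary base pair; below the dimer-risk threshold (threshold 3).

Last 6 bases (5'→3') — forward …CACTTC, reverse …CTGGAG.
Reverse complement of the reverse primer's last 6 bases: CTCCAG; its first k bases are the reverse complement of the reverse primer's last k bases, so a perfect k-base overlap needs the forward primer's last k bases to equal them.
Comparing (forward last k vs required): k=1: C vs C ✓; k=2: TC vs CT ✗; k=3: TTC vs CTC ✗; k=4: CTTC vs CTCC ✗; k=5: ACTTC vs CTCCA ✗; k=6: CACTTC vs CTCCAG ✗.
Only k = 1 is perfect, so the longest perfect 3' overlap is 1.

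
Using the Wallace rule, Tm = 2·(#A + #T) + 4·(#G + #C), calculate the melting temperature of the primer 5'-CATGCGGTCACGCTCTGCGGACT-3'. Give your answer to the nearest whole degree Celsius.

Base counts: A=3, T=5, G=7, C=8 (length 23).
Tm = 2·(3+5) + 4·(7+8) = 2·8 + 4·15 = 16 + 60 = 76°C.

76°C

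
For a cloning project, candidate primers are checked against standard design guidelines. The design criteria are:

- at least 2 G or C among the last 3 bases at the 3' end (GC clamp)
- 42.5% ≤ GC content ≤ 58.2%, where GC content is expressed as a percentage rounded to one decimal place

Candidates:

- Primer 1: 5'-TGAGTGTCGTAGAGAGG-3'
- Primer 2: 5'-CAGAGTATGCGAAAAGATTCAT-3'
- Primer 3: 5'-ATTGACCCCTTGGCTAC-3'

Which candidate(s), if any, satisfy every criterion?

Primer 1 only.

Primer 1 (17 nt, A=4 T=4 G=8 C=1): 3' end AGG has 2 G/C ✓; GC 9/17 = 52.9% ✓ — passes.
Primer 2 (22 nt, A=9 T=5 G=5 C=3): 3' end CAT has 1 G/C, need ≥2 ✗; GC 8/22 = 36.4%, outside 42.5–58.2% ✗ — fails.
Primer 3 (17 nt, A=3 T=5 G=3 C=6): 3' end TAC has 1 G/C, need ≥2 ✗; GC 9/17 = 52.9% ✓ — fails.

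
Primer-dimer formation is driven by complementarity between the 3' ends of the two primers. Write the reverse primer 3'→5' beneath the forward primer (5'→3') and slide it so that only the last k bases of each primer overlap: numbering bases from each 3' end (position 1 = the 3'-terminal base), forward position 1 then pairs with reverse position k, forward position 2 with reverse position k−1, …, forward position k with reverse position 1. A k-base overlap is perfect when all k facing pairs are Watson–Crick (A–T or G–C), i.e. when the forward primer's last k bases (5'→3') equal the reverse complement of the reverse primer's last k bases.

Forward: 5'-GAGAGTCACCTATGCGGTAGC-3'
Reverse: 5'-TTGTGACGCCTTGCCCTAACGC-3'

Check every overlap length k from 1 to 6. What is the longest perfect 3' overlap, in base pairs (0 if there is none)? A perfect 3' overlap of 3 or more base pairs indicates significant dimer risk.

Last 6 bases (5'→3') — forward …GGTAGC, reverse …TAACGC.
Reverse complement of the reverse primer's last 6 bases: GCGTTA; its first k bases are the reverse complement of the reverse primer's last k bases, so a perfect k-base overlap needs the forward primer's last k bases to equal them.
Comparing (forward last k vs required): k=1: C vs G ✗; k=2: GC vs GC ✓; k=3: AGC vs GCG ✗; k=4: TAGC vs GCGT ✗; k=5: GTAGC vs GCGTT ✗; k=6: GGTAGC vs GCGTTA ✗.
Only k = 2 is perfect, so the longest perfect 3' overlap is 2.

Longest perfect overlap: 2 complementary base pairs; below the dimer-risk threshold (threshold 3).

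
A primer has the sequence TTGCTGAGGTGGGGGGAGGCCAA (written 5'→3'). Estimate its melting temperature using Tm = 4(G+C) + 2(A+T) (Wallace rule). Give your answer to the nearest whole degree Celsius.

76°C

Base counts: A=4, T=4, G=12, C=3 (length 23).
Tm = 2·(4+4) + 4·(12+3) = 2·8 + 4·15 = 16 + 60 = 76°C.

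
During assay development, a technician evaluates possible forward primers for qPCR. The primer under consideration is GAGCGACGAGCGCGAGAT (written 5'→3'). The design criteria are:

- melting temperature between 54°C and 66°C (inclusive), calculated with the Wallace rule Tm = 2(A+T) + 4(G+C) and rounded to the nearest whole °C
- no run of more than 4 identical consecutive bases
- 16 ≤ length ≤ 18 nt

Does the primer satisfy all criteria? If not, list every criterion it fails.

Meets all criteria.

Base counts: A=5, T=1, G=8, C=4 (length 18).
Tm: Tm = 2·6 + 4·12 = 60°C ✓
homopolymer run: longest run = 1 ✓
length: length 18 ✓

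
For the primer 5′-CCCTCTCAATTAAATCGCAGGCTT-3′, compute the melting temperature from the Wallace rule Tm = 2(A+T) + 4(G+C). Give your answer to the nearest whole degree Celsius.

70°C

Base counts: A=6, T=7, G=3, C=8 (length 24).
Tm = 2·(6+7) + 4·(3+8) = 2·13 + 4·11 = 26 + 44 = 70°C.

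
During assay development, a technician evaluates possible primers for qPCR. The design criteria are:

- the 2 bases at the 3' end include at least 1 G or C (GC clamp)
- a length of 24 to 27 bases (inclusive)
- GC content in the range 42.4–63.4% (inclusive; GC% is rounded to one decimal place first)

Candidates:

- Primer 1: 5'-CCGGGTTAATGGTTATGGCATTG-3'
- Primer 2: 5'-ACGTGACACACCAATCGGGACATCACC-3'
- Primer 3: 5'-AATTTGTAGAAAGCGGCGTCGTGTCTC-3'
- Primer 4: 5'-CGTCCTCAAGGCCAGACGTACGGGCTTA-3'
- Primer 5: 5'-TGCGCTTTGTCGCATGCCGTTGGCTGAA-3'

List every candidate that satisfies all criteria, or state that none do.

Primer 1 (23 nt, A=4 T=8 G=8 C=3): 3' end TG has 1 G/C ✓; length 23, outside 24–27 ✗; GC 11/23 = 47.8% ✓ — fails.
Primer 2 (27 nt, A=9 T=3 G=5 C=10): 3' end CC has 2 G/C ✓; length 27 ✓; GC 15/27 = 55.6% ✓ — passes.
Primer 3 (27 nt, A=6 T=8 G=8 C=5): 3' end TC has 1 G/C ✓; length 27 ✓; GC 13/27 = 48.1% ✓ — passes.
Primer 4 (28 nt, A=6 T=5 G=8 C=9): 3' end TA has 0 G/C, need ≥1 ✗; length 28, outside 24–27 ✗; GC 17/28 = 60.7% ✓ — fails.
Primer 5 (28 nt, A=3 T=9 G=9 C=7): 3' end AA has 0 G/C, need ≥1 ✗; length 28, outside 24–27 ✗; GC 16/28 = 57.1% ✓ — fails.

Primer 2 and Primer 3.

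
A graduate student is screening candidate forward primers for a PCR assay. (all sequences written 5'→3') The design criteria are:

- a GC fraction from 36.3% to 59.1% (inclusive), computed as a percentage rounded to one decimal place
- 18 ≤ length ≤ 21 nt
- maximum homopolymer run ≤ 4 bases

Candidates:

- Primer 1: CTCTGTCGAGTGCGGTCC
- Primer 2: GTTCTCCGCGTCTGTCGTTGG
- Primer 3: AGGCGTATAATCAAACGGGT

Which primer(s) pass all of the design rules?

Primer 1 (18 nt, A=1 T=5 G=6 C=6): GC 12/18 = 66.7%, outside 36.3–59.1% ✗; length 18 ✓; longest run = 2 ✓ — fails.
Primer 2 (21 nt, A=0 T=8 G=7 C=6): GC 13/21 = 61.9%, outside 36.3–59.1% ✗; length 21 ✓; longest run = 2 ✓ — fails.
Primer 3 (20 nt, A=7 T=4 G=6 C=3): GC 9/20 = 45.0% ✓; length 20 ✓; longest run = 3 ✓ — passes.

Primer 3 only.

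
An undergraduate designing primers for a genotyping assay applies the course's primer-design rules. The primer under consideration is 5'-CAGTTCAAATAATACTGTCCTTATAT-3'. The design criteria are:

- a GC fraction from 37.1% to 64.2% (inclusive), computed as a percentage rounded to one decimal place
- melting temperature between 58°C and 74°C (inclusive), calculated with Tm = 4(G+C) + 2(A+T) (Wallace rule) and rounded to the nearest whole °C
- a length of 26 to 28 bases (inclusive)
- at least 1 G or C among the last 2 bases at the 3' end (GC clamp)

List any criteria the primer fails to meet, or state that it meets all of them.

Fails: GC content, GC clamp.

Base counts: A=9, T=10, G=2, C=5 (length 26).
GC content: GC 7/26 = 26.9%, outside 37.1–64.2% ✗
Tm: Tm = 2·19 + 4·7 = 66°C ✓
length: length 26 ✓
GC clamp: 3' end AT has 0 G/C, need ≥1 ✗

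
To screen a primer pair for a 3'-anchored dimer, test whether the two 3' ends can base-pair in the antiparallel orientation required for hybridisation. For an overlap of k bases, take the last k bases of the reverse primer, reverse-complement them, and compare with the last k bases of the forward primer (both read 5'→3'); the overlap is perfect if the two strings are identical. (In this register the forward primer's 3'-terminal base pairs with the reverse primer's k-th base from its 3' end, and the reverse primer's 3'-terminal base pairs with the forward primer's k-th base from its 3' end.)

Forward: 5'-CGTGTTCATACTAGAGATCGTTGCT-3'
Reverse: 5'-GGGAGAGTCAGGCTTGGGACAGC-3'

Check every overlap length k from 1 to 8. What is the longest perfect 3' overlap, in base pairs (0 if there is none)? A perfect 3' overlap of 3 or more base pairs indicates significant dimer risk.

Last 8 bases (5'→3') — forward …TCGTTGCT, reverse …GGGACAGC.
Reverse complement of the reverse primer's last 8 bases: GCTGTCCC; its first k bases are the reverse complement of the reverse primer's last k bases, so a perfect k-base overlap needs the forward primer's last k bases to equal them.
Comparing (forward last k vs required): k=1: T vs G ✗; k=2: CT vs GC ✗; k=3: GCT vs GCT ✓; k=4: TGCT vs GCTG ✗; k=5: TTGCT vs GCTGT ✗; k=6: GTTGCT vs GCTGTC ✗; k=7: CGTTGCT vs GCTGTCC ✗; k=8: TCGTTGCT vs GCTGTCCC ✗.
Only k = 3 is perfect, so the longest perfect 3' overlap is 3.

Longest perfect overlap: 3 complementary base pairs; significant dimer risk (threshold 3).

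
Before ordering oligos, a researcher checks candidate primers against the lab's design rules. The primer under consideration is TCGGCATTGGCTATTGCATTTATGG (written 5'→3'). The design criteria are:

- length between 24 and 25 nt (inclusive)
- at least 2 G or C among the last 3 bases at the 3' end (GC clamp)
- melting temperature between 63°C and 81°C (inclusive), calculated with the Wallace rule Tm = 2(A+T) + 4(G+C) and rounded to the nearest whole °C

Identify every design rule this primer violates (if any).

Meets all criteria.

Base counts: A=4, T=10, G=7, C=4 (length 25).
length: length 25 ✓
GC clamp: 3' end TGG has 2 G/C ✓
Tm: Tm = 2·14 + 4·11 = 72°C ✓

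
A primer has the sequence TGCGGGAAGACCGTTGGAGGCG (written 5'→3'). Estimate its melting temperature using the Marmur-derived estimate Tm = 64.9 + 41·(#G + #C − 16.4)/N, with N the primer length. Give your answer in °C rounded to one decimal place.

Base counts: A=4, T=3, G=11, C=4; G+C = 15, N = 22.
Tm = 64.9 + 41·(15 − 16.4)/22 = 64.9 + -57.40/22 = 62.3°C.

62.3°C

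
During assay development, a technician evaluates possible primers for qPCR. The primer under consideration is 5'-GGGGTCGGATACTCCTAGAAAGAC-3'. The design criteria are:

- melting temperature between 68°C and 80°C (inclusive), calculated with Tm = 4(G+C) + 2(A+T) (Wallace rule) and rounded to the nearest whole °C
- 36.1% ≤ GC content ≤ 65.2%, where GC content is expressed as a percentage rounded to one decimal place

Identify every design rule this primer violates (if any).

Base counts: A=7, T=4, G=8, C=5 (length 24).
Tm: Tm = 2·11 + 4·13 = 74°C ✓
GC content: GC 13/24 = 54.2% ✓

Meets all criteria.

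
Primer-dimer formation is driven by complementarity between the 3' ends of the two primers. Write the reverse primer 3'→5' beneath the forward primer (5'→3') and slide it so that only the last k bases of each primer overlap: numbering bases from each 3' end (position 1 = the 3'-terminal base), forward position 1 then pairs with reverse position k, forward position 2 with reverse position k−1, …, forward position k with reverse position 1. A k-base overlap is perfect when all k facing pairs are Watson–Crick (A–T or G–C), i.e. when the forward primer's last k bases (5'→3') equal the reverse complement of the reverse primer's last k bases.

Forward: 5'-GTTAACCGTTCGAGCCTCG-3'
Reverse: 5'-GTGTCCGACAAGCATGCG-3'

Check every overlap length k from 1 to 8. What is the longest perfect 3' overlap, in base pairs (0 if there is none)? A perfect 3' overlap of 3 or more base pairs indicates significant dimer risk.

Last 8 bases (5'→3') — forward …GAGCCTCG, reverse …AGCATGCG.
Reverse complement of the reverse primer's last 8 bases: CGCATGCT; its first k bases are the reverse complement of the reverse primer's last k bases, so a perfect k-base overlap needs the forward primer's last k bases to equal them.
Comparing (forward last k vs required): k=1: G vs C ✗; k=2: CG vs CG ✓; k=3: TCG vs CGC ✗; k=4: CTCG vs CGCA ✗; k=5: CCTCG vs CGCAT ✗; k=6: GCCTCG vs CGCATG ✗; k=7: AGCCTCG vs CGCATGC ✗; k=8: GAGCCTCG vs CGCATGCT ✗.
Only k = 2 is perfect, so the longest perfect 3' overlap is 2.

Longest perfect overlap: 2 complementary base pairs; below the dimer-risk threshold (threshold 3).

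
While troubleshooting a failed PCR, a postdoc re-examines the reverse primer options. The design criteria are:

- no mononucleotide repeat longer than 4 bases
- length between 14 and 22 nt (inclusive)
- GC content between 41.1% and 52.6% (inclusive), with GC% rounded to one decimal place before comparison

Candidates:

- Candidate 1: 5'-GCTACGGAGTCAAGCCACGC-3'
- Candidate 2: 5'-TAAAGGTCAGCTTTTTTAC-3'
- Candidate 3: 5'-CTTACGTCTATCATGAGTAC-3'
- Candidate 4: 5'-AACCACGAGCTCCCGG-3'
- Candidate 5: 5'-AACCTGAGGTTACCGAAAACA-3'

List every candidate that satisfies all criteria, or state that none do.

Candidate 5 only.

Candidate 1 (20 nt, A=5 T=2 G=6 C=7): longest run = 2 ✓; length 20 ✓; GC 13/20 = 65.0%, outside 41.1–52.6% ✗ — fails.
Candidate 2 (19 nt, A=5 T=8 G=3 C=3): longest run = 6, exceeds 4 ✗; length 19 ✓; GC 6/19 = 31.6%, outside 41.1–52.6% ✗ — fails.
Candidate 3 (20 nt, A=5 T=7 G=3 C=5): longest run = 2 ✓; length 20 ✓; GC 8/20 = 40.0%, outside 41.1–52.6% ✗ — fails.
Candidate 4 (16 nt, A=4 T=1 G=4 C=7): longest run = 3 ✓; length 16 ✓; GC 11/16 = 68.8%, outside 41.1–52.6% ✗ — fails.
Candidate 5 (21 nt, A=9 T=3 G=4 C=5): longest run = 4 ✓; length 21 ✓; GC 9/21 = 42.9% ✓ — passes.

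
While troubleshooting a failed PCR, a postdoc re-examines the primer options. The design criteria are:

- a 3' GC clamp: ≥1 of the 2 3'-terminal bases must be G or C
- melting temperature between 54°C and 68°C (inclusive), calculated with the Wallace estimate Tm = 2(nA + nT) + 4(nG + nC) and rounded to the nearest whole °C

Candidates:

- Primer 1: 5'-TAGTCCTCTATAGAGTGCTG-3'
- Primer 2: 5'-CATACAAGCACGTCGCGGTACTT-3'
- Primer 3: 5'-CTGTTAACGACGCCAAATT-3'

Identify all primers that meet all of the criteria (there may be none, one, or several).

Primer 1 (20 nt, A=4 T=7 G=5 C=4): 3' end TG has 1 G/C ✓; Tm = 2·11 + 4·9 = 58°C ✓ — passes.
Primer 2 (23 nt, A=6 T=5 G=5 C=7): 3' end TT has 0 G/C, need ≥1 ✗; Tm = 2·11 + 4·12 = 70°C, outside 54–68°C ✗ — fails.
Primer 3 (19 nt, A=6 T=5 G=3 C=5): 3' end TT has 0 G/C, need ≥1 ✗; Tm = 2·11 + 4·8 = 54°C ✓ — fails.

Primer 1 only.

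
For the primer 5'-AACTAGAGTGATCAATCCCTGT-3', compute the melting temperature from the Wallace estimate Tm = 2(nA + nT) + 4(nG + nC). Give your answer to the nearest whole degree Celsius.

Base counts: A=7, T=6, G=4, C=5 (length 22).
Tm = 2·(7+6) + 4·(4+5) = 2·13 + 4·9 = 26 + 36 = 62°C.

62°C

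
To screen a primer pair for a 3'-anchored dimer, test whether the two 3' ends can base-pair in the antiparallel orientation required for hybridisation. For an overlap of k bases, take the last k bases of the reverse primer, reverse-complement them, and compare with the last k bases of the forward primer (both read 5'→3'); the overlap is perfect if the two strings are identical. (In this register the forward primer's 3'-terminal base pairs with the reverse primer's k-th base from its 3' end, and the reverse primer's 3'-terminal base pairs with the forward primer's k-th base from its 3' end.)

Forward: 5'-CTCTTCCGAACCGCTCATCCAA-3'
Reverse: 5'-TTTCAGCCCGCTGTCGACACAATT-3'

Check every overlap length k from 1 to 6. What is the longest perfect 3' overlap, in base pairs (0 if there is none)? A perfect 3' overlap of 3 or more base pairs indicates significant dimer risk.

Longest perfect overlap: 2 complementary base pairs; below the dimer-risk threshold (threshold 3).

Last 6 bases (5'→3') — forward …ATCCAA, reverse …ACAATT.
Reverse complement of the reverse primer's last 6 bases: AATTGT; its first k bases are the reverse complement of the reverse primer's last k bases, so a perfect k-base overlap needs the forward primer's last k bases to equal them.
Comparing (forward last k vs required): k=1: A vs A ✓; k=2: AA vs AA ✓; k=3: CAA vs AAT ✗; k=4: CCAA vs AATT ✗; k=5: TCCAA vs AATTG ✗; k=6: ATCCAA vs AATTGT ✗.
Perfect overlaps at k = 1, 2; the largest is 2.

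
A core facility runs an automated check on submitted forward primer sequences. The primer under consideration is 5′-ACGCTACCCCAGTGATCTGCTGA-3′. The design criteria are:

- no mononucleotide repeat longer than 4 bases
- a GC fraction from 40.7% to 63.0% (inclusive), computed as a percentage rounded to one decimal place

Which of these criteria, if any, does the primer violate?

Base counts: A=5, T=5, G=5, C=8 (length 23).
homopolymer run: longest run = 4 ✓
GC content: GC 13/23 = 56.5% ✓

Meets all criteria.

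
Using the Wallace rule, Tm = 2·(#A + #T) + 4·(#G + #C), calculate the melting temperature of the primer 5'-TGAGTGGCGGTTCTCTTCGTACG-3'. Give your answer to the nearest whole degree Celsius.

72°C

Base counts: A=2, T=8, G=8, C=5 (length 23).
Tm = 2·(2+8) + 4·(8+5) = 2·10 + 4·13 = 20 + 52 = 72°C.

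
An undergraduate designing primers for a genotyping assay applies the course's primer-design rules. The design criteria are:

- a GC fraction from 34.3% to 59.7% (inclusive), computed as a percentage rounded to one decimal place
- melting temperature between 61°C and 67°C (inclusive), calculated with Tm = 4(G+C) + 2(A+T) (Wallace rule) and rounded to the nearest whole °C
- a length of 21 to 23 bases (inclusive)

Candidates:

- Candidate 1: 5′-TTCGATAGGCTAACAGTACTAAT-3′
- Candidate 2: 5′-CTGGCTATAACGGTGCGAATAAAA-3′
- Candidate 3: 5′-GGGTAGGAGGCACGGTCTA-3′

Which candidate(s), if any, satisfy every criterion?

Candidate 1 (23 nt, A=8 T=7 G=4 C=4): GC 8/23 = 34.8% ✓; Tm = 2·15 + 4·8 = 62°C ✓; length 23 ✓ — passes.
Candidate 2 (24 nt, A=9 T=5 G=6 C=4): GC 10/24 = 41.7% ✓; Tm = 2·14 + 4·10 = 68°C, outside 61–67°C ✗; length 24, outside 21–23 ✗ — fails.
Candidate 3 (19 nt, A=4 T=3 G=9 C=3): GC 12/19 = 63.2%, outside 34.3–59.7% ✗; Tm = 2·7 + 4·12 = 62°C ✓; length 19, outside 21–23 ✗ — fails.

Candidate 1 only.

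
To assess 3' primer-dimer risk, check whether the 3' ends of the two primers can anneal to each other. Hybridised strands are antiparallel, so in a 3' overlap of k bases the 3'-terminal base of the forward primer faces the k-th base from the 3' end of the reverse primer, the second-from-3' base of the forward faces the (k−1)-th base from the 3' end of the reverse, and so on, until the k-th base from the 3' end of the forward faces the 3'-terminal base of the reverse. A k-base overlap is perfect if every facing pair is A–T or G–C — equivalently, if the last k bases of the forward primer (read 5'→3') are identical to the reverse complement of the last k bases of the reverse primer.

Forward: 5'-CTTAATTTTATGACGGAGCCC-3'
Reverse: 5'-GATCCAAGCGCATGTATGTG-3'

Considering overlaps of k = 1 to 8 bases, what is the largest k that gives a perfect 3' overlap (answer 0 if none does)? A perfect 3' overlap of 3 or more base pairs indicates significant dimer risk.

Longest perfect overlap: 1 complementary base pair; below the dimer-risk threshold (threshold 3).

Last 8 bases (5'→3') — forward …CGGAGCCC, reverse …TGTATGTG.
Reverse complement of the reverse primer's last 8 bases: CACATACA; its first k bases are the reverse complement of the reverse primer's last k bases, so a perfect k-base overlap needs the forward primer's last k bases to equal them.
Comparing (forward last k vs required): k=1: C vs C ✓; k=2: CC vs CA ✗; k=3: CCC vs CAC ✗; k=4: GCCC vs CACA ✗; k=5: AGCCC vs CACAT ✗; k=6: GAGCCC vs CACATA ✗; k=7: GGAGCCC vs CACATAC ✗; k=8: CGGAGCCC vs CACATACA ✗.
Only k = 1 is perfect, so the longest perfect 3' overlap is 1.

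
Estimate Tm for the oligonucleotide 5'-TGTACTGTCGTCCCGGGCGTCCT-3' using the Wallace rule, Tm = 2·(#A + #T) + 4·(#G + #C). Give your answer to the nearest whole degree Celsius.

76°C

Base counts: A=1, T=7, G=7, C=8 (length 23).
Tm = 2·(1+7) + 4·(7+8) = 2·8 + 4·15 = 16 + 60 = 76°C.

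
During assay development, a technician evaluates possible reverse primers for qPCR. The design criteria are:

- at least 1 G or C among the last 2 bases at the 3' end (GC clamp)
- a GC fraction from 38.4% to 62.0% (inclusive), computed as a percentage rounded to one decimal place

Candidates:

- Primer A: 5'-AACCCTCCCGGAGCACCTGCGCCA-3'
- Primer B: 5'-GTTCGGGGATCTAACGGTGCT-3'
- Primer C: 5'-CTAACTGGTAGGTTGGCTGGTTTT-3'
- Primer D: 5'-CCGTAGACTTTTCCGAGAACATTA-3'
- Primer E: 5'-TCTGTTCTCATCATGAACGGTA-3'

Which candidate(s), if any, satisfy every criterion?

Primer B only.

Primer A (24 nt, A=5 T=2 G=5 C=12): 3' end CA has 1 G/C ✓; GC 17/24 = 70.8%, outside 38.4–62.0% ✗ — fails.
Primer B (21 nt, A=3 T=6 G=8 C=4): 3' end CT has 1 G/C ✓; GC 12/21 = 57.1% ✓ — passes.
Primer C (24 nt, A=3 T=10 G=8 C=3): 3' end TT has 0 G/C, need ≥1 ✗; GC 11/24 = 45.8% ✓ — fails.
Primer D (24 nt, A=7 T=7 G=4 C=6): 3' end TA has 0 G/C, need ≥1 ✗; GC 10/24 = 41.7% ✓ — fails.
Primer E (22 nt, A=5 T=8 G=4 C=5): 3' end TA has 0 G/C, need ≥1 ✗; GC 9/22 = 40.9% ✓ — fails.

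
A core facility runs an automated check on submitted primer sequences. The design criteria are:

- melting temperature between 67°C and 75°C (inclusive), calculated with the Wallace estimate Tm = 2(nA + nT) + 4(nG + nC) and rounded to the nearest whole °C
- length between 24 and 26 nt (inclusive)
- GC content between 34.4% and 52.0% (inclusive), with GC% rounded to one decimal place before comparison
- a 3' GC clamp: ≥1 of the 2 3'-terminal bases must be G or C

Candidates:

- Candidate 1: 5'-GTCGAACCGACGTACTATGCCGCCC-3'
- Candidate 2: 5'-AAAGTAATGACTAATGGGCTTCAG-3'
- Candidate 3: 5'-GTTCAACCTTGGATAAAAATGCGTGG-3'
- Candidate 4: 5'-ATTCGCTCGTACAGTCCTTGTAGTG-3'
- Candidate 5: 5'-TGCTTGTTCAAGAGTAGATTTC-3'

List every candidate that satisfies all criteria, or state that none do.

Candidate 3 and Candidate 4.

Candidate 1 (25 nt, A=5 T=4 G=6 C=10): Tm = 2·9 + 4·16 = 82°C, outside 67–75°C ✗; length 25 ✓; GC 16/25 = 64.0%, outside 34.4–52.0% ✗; 3' end CC has 2 G/C ✓ — fails.
Candidate 2 (24 nt, A=9 T=6 G=6 C=3): Tm = 2·15 + 4·9 = 66°C, outside 67–75°C ✗; length 24 ✓; GC 9/24 = 37.5% ✓; 3' end AG has 1 G/C ✓ — fails.
Candidate 3 (26 nt, A=8 T=7 G=7 C=4): Tm = 2·15 + 4·11 = 74°C ✓; length 26 ✓; GC 11/26 = 42.3% ✓; 3' end GG has 2 G/C ✓ — passes.
Candidate 4 (25 nt, A=4 T=9 G=6 C=6): Tm = 2·13 + 4·12 = 74°C ✓; length 25 ✓; GC 12/25 = 48.0% ✓; 3' end TG has 1 G/C ✓ — passes.
Candidate 5 (22 nt, A=5 T=9 G=5 C=3): Tm = 2·14 + 4·8 = 60°C, outside 67–75°C ✗; length 22, outside 24–26 ✗; GC 8/22 = 36.4% ✓; 3' end TC has 1 G/C ✓ — fails.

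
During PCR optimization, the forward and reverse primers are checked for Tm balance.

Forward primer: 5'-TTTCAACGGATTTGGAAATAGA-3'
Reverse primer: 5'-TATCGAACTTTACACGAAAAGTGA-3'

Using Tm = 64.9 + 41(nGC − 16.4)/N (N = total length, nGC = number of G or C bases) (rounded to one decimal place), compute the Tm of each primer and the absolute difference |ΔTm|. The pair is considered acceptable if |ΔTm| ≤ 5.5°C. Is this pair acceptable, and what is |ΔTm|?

Forward: G+C = 7, N = 22 → Tm = 64.9 + 41·(7 − 16.4)/22 = 47.4°C.
Reverse: G+C = 8, N = 24 → Tm = 64.9 + 41·(8 − 16.4)/24 = 50.6°C.
|ΔTm| = |47.4 − 50.6| = 3.2°C, ≤ 5.5°C.

|ΔTm| = 3.2°C; the pair is acceptable.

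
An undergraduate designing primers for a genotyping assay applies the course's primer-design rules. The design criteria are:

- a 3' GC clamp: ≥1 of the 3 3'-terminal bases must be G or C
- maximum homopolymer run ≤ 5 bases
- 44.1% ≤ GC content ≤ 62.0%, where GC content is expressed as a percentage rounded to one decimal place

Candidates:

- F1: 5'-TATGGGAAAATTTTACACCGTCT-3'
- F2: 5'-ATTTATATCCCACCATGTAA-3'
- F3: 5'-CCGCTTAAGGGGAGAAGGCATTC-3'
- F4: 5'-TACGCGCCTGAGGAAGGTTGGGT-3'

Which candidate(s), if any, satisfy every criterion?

F3 and F4.

F1 (23 nt, A=7 T=8 G=4 C=4): 3' end TCT has 1 G/C ✓; longest run = 4 ✓; GC 8/23 = 34.8%, outside 44.1–62.0% ✗ — fails.
F2 (20 nt, A=7 T=7 G=1 C=5): 3' end TAA has 0 G/C, need ≥1 ✗; longest run = 3 ✓; GC 6/20 = 30.0%, outside 44.1–62.0% ✗ — fails.
F3 (23 nt, A=6 T=4 G=8 C=5): 3' end TTC has 1 G/C ✓; longest run = 4 ✓; GC 13/23 = 56.5% ✓ — passes.
F4 (23 nt, A=4 T=5 G=10 C=4): 3' end GGT has 2 G/C ✓; longest run = 3 ✓; GC 14/23 = 60.9% ✓ — passes.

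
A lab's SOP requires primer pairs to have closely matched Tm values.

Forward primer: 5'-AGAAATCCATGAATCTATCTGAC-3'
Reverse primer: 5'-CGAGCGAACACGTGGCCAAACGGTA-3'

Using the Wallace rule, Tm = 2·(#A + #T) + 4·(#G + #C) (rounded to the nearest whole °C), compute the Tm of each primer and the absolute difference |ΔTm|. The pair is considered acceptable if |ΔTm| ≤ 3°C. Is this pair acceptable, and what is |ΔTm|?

Forward: A=9 T=6 G=3 C=5 → Tm = 2·15 + 4·8 = 62°C.
Reverse: A=8 T=2 G=8 C=7 → Tm = 2·10 + 4·15 = 80°C.
|ΔTm| = |62 − 80| = 18°C, > 3°C.

|ΔTm| = 18°C; the pair is not acceptable.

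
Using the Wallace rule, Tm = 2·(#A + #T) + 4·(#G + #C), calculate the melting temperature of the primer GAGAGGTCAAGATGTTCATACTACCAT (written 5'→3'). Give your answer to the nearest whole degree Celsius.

76°C

Base counts: A=9, T=7, G=6, C=5 (length 27).
Tm = 2·(9+7) + 4·(6+5) = 2·16 + 4·11 = 32 + 44 = 76°C.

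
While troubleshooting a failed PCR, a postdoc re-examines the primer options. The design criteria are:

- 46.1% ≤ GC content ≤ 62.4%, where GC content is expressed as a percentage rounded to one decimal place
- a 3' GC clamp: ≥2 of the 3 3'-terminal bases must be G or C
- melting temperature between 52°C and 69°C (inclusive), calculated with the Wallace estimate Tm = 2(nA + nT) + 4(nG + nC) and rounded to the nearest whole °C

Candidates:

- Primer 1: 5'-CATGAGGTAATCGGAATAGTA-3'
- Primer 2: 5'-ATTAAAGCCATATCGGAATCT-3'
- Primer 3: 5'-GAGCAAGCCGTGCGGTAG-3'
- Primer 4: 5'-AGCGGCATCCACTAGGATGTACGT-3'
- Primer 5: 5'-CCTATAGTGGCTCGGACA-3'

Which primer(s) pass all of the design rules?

None of the candidates satisfy all criteria.

Primer 1 (21 nt, A=8 T=5 G=6 C=2): GC 8/21 = 38.1%, outside 46.1–62.4% ✗; 3' end GTA has 1 G/C, need ≥2 ✗; Tm = 2·13 + 4·8 = 58°C ✓ — fails.
Primer 2 (21 nt, A=8 T=6 G=3 C=4): GC 7/21 = 33.3%, outside 46.1–62.4% ✗; 3' end TCT has 1 G/C, need ≥2 ✗; Tm = 2·14 + 4·7 = 56°C ✓ — fails.
Primer 3 (18 nt, A=4 T=2 G=8 C=4): GC 12/18 = 66.7%, outside 46.1–62.4% ✗; 3' end TAG has 1 G/C, need ≥2 ✗; Tm = 2·6 + 4·12 = 60°C ✓ — fails.
Primer 4 (24 nt, A=6 T=5 G=7 C=6): GC 13/24 = 54.2% ✓; 3' end CGT has 2 G/C ✓; Tm = 2·11 + 4·13 = 74°C, outside 52–69°C ✗ — fails.
Primer 5 (18 nt, A=4 T=4 G=5 C=5): GC 10/18 = 55.6% ✓; 3' end ACA has 1 G/C, need ≥2 ✗; Tm = 2·8 + 4·10 = 56°C ✓ — fails.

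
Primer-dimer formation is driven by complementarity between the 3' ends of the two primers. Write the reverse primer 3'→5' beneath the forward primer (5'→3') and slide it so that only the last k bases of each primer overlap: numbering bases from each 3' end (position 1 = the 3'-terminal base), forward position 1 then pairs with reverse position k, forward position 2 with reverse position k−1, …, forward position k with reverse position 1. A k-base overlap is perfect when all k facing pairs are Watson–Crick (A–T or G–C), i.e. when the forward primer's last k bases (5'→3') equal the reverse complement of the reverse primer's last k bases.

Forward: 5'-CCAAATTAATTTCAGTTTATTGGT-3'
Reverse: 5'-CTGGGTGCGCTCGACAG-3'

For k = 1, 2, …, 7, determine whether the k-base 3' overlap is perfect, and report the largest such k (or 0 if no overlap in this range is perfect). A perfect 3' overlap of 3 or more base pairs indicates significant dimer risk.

Longest perfect overlap: 0 complementary base pairs; below the dimer-risk threshold (threshold 3).

Last 7 bases (5'→3') — forward …TATTGGT, reverse …TCGACAG.
Reverse complement of the reverse primer's last 7 bases: CTGTCGA; its first k bases are the reverse complement of the reverse primer's last k bases, so a perfect k-base overlap needs the forward primer's last k bases to equal them.
Comparing (forward last k vs required): k=1: T vs C ✗; k=2: GT vs CT ✗; k=3: GGT vs CTG ✗; k=4: TGGT vs CTGT ✗; k=5: TTGGT vs CTGTC ✗; k=6: ATTGGT vs CTGTCG ✗; k=7: TATTGGT vs CTGTCGA ✗.
No overlap length from 1 to 7 is perfect, so the longest perfect 3' overlap is 0.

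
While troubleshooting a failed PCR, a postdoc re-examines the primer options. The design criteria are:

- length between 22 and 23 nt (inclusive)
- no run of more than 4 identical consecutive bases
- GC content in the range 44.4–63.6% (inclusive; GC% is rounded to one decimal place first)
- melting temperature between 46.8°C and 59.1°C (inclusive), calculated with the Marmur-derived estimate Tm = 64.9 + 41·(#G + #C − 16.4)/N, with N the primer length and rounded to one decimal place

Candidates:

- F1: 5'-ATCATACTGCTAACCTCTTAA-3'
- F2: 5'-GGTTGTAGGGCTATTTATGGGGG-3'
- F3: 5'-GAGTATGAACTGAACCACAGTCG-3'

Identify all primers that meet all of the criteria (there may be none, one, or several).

F1 (21 nt, A=7 T=7 G=1 C=6): length 21, outside 22–23 ✗; longest run = 2 ✓; GC 7/21 = 33.3%, outside 44.4–63.6% ✗; Tm = 64.9 + 41·(7 − 16.4)/21 = 46.5°C, outside 46.8–59.1°C ✗ — fails.
F2 (23 nt, A=3 T=8 G=11 C=1): length 23 ✓; longest run = 5, exceeds 4 ✗; GC 12/23 = 52.2% ✓; Tm = 64.9 + 41·(12 − 16.4)/23 = 57.1°C ✓ — fails.
F3 (23 nt, A=8 T=4 G=6 C=5): length 23 ✓; longest run = 2 ✓; GC 11/23 = 47.8% ✓; Tm = 64.9 + 41·(11 − 16.4)/23 = 55.3°C ✓ — passes.

F3 only.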